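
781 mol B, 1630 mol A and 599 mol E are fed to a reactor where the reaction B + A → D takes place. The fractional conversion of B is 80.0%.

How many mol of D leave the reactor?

B reacted = 0.8 × 781 = 624.8 mol; ν_B = −1, so ξ = 624.8/1 = 624.8 mol.
Outlet amounts (n = n₀ + ν ξ):
  B: 781 − 1(624.8) = 156.2
  A: 1630 − 1(624.8) = 1005
  D: 0 + 1(624.8) = 624.8
  E: 599 (inert)

625 mol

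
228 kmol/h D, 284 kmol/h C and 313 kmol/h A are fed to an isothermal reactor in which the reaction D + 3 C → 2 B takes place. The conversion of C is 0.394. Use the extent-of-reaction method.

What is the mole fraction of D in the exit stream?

0.254

C reacted = 0.394 × 284 = 111.9 kmol/h; ν_C = −3, so ξ = 111.9/3 = 37.3 kmol/h.
Outlet amounts (n = n₀ + ν ξ):
  D: 228 − 1(37.3) = 190.7
  C: 284 − 3(37.3) = 172.1
  B: 0 + 2(37.3) = 74.6
  A: 313 (inert)
Total out = 750.4 kmol/h; y_D = 190.7 / 750.4 = 0.2541.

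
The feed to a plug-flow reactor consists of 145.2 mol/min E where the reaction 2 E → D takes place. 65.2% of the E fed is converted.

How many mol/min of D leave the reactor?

E reacted = 0.652 × 145.2 = 94.67 mol/min; ν_E = −2, so ξ = 94.67/2 = 47.34 mol/min.
Outlet amounts (n = n₀ + ν ξ):
  E: 145.2 − 2(47.34) = 50.53
  D: 0 + 1(47.34) = 47.34

47.3 mol/min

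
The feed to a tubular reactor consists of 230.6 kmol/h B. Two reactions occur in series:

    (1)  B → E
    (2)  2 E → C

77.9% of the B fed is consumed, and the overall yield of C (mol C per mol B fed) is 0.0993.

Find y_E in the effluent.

0.644

Conversion of B: B consumed = 1ξ₁ = 0.779 × 230.6 → ξ₁ = 179.6 kmol/h.
Yield of C: 1ξ₂ / 230.6 = 0.0993 → ξ₂ = 22.9 kmol/h.
Outlet amounts (n = n₀ + Σ ν·ξ):
  B: 230.6 − 1(179.6) = 50.96
  E: 0 + 1(179.6) − 2(22.9) = 133.8
  C: 0 + 1(22.9) = 22.9
Total out = 207.7 kmol/h; y_E = 133.8 / 207.7 = 0.6444.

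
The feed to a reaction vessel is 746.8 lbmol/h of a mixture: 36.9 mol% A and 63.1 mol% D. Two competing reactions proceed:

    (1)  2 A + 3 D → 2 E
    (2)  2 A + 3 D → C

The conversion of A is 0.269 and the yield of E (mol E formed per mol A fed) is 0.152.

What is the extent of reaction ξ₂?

Yield of E: 2ξ₁ / 275.6 = 0.152 → ξ₁ = 20.94 lbmol/h.
Conversion of A: 2ξ₁ + 2ξ₂ = 0.269 × 275.6 = 74.13 → ξ₂ = 16.12 lbmol/h.
Outlet amounts (n = n₀ + Σ ν·ξ):
  A: 275.6 − 2(20.94) − 2(16.12) = 201.4
  D: 471.2 − 3(20.94) − 3(16.12) = 360
  E: 0 + 2(20.94) = 41.89
  C: 0 + 1(16.12) = 16.12

ξ₂ = 16.1 lbmol/h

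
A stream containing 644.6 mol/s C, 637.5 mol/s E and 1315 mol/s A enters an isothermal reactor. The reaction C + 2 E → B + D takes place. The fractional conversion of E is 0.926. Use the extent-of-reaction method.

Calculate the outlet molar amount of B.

E reacted = 0.926 × 637.5 = 590.3 mol/s; ν_E = −2, so ξ = 590.3/2 = 295.2 mol/s.
Outlet amounts (n = n₀ + ν ξ):
  C: 644.6 − 1(295.2) = 349.4
  E: 637.5 − 2(295.2) = 47.17
  B: 0 + 1(295.2) = 295.2
  D: 0 + 1(295.2) = 295.2
  A: 1315 (inert)

295 mol/s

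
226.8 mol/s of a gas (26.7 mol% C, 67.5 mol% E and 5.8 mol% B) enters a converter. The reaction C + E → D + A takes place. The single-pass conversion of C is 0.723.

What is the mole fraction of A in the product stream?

C reacted = 0.723 × 60.56 = 43.78 mol/s; ν_C = −1, so ξ = 43.78/1 = 43.78 mol/s.
Outlet amounts (n = n₀ + ν ξ):
  C: 60.56 − 1(43.78) = 16.77
  E: 153.1 − 1(43.78) = 109.3
  D: 0 + 1(43.78) = 43.78
  A: 0 + 1(43.78) = 43.78
  B: 13.15 (inert)
Total out = 226.8 mol/s; y_A = 43.78 / 226.8 = 0.193.

0.193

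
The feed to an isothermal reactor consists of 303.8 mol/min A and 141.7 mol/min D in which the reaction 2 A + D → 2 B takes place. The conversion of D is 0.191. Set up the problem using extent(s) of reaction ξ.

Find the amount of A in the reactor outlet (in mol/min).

D reacted = 0.191 × 141.7 = 27.06 mol/min; ν_D = −1, so ξ = 27.06/1 = 27.06 mol/min.
Outlet amounts (n = n₀ + ν ξ):
  A: 303.8 − 2(27.06) = 249.7
  D: 141.7 − 1(27.06) = 114.6
  B: 0 + 2(27.06) = 54.13

250 mol/min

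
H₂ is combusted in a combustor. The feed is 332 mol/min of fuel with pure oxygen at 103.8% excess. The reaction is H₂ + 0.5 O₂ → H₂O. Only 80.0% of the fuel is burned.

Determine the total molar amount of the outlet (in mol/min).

Stoichiometric O₂ = 0.5 × 332 = 166 mol/min; O₂ fed = 166 × 2.038 = 338.3 mol/min.
Fuel reacted = 0.8 × 332 → ξ = 265.6 mol/min.
Outlet (n = n₀ + ν ξ):
  H₂: 332 − 1(265.6) = 66.4
  O₂: 338.3 − 0.5(265.6) = 205.5
  H₂O: 0 + 1(265.6) = 265.6
Total out = 66.4 + 205.5 + 265.6 = 537.5 mol/min.

538 mol/min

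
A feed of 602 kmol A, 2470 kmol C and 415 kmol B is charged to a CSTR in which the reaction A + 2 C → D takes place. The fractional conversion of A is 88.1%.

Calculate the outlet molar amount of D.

530 kmol

A reacted = 0.881 × 602 = 530.4 kmol; ν_A = −1, so ξ = 530.4/1 = 530.4 kmol.
Outlet amounts (n = n₀ + ν ξ):
  A: 602 − 1(530.4) = 71.64
  C: 2470 − 2(530.4) = 1409
  D: 0 + 1(530.4) = 530.4
  B: 415 (inert)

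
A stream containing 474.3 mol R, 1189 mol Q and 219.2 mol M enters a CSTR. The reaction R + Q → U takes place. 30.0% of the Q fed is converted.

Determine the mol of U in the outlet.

Q reacted = 0.3 × 1189 = 356.7 mol; ν_Q = −1, so ξ = 356.7/1 = 356.7 mol.
Outlet amounts (n = n₀ + ν ξ):
  R: 474.3 − 1(356.7) = 117.6
  Q: 1189 − 1(356.7) = 832.3
  U: 0 + 1(356.7) = 356.7
  M: 219.2 (inert)

357 mol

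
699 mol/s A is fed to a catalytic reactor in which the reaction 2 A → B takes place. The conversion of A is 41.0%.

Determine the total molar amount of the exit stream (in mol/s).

A reacted = 0.41 × 699 = 286.6 mol/s; ν_A = −2, so ξ = 286.6/2 = 143.3 mol/s.
Outlet amounts (n = n₀ + ν ξ):
  A: 699 − 2(143.3) = 412.4
  B: 0 + 1(143.3) = 143.3
Total out = 412.4 + 143.3 = 555.7 mol/s.

556 mol/s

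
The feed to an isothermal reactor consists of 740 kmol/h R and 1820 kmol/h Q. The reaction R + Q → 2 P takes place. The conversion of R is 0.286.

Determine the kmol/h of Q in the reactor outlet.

R reacted = 0.286 × 740 = 211.6 kmol/h; ν_R = −1, so ξ = 211.6/1 = 211.6 kmol/h.
Outlet amounts (n = n₀ + ν ξ):
  R: 740 − 1(211.6) = 528.4
  Q: 1820 − 1(211.6) = 1608
  P: 0 + 2(211.6) = 423.3

1610 kmol/h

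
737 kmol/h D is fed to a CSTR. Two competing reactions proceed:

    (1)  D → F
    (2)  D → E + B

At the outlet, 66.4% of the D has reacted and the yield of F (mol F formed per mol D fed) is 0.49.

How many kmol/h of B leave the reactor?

Yield of F: 1ξ₁ / 737 = 0.49 → ξ₁ = 361.1 kmol/h.
Conversion of D: 1ξ₁ + 1ξ₂ = 0.664 × 737 = 489.4 → ξ₂ = 128.2 kmol/h.
Outlet amounts (n = n₀ + Σ ν·ξ):
  D: 737 − 1(361.1) − 1(128.2) = 247.6
  F: 0 + 1(361.1) = 361.1
  E: 0 + 1(128.2) = 128.2
  B: 0 + 1(128.2) = 128.2

128 kmol/h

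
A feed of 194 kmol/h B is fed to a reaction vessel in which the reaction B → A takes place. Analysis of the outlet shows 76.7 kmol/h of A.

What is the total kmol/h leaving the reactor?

194 kmol/h

For A: n = n₀ + 1ξ → 76.7 = 0 + 1ξ, giving ξ = 76.7 kmol/h.
Outlet amounts (n = n₀ + ν ξ):
  B: 194 − 1(76.7) = 117.3
  A: 0 + 1(76.7) = 76.7
Total out = 117.3 + 76.7 = 194 kmol/h.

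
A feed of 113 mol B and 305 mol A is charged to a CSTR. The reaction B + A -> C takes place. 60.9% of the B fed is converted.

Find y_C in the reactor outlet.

B reacted = 0.609 × 113 = 68.82 mol; ν_B = −1, so ξ = 68.82/1 = 68.82 mol.
Outlet amounts (n = n₀ + ν ξ):
  B: 113 − 1(68.82) = 44.18
  A: 305 − 1(68.82) = 236.2
  C: 0 + 1(68.82) = 68.82
Total out = 349.2 mol; y_C = 68.82 / 349.2 = 0.1971.

0.197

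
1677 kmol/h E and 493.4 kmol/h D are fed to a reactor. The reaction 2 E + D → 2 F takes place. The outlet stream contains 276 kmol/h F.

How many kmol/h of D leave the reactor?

355 kmol/h

For F: n = n₀ + 2ξ → 276 = 0 + 2ξ, giving ξ = 138 kmol/h.
Outlet amounts (n = n₀ + ν ξ):
  E: 1677 − 2(138) = 1401
  D: 493.4 − 1(138) = 355.4
  F: 0 + 2(138) = 276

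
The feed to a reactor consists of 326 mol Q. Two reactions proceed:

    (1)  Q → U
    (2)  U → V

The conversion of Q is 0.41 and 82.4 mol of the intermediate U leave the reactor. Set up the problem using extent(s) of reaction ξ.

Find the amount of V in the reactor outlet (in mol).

Conversion of Q: Q consumed = 1ξ₁ = 0.41 × 326 → ξ₁ = 133.7 mol.
U balance: n_U = 0 + 1ξ₁ − 1ξ₂ = 82.4 → ξ₂ = (1·133.7 − 82.4)/1 = 51.26 mol.
Outlet amounts (n = n₀ + Σ ν·ξ):
  Q: 326 − 1(133.7) = 192.3
  U: 0 + 1(133.7) − 1(51.26) = 82.4
  V: 0 + 1(51.26) = 51.26

51.3 mol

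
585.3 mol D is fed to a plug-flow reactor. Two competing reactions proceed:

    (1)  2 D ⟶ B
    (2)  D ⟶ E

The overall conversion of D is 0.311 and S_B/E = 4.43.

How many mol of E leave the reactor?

Conversion of D: D consumed = 0.311 × 585.3 = 182 mol = 2ξ₁ + 1ξ₂.
Selectivity: 1ξ₁ / (1ξ₂) = 4.43 → ξ₁ = 4.43 ξ₂.
Substitute: (2·4.43 + 1) ξ₂ = 182 → ξ₂ = 18.46 mol, ξ₁ = 81.78 mol.
Outlet amounts (n = n₀ + Σ ν·ξ):
  D: 585.3 − 2(81.78) − 1(18.46) = 403.3
  B: 0 + 1(81.78) = 81.78
  E: 0 + 1(18.46) = 18.46

18.5 mol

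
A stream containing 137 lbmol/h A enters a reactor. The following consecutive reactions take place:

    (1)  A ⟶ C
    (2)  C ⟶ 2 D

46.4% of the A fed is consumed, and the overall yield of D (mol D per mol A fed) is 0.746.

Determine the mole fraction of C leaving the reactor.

0.0663

Conversion of A: A consumed = 1ξ₁ = 0.464 × 137 → ξ₁ = 63.57 lbmol/h.
Yield of D: 2ξ₂ / 137 = 0.746 → ξ₂ = 51.1 lbmol/h.
Outlet amounts (n = n₀ + Σ ν·ξ):
  A: 137 − 1(63.57) = 73.43
  C: 0 + 1(63.57) − 1(51.1) = 12.47
  D: 0 + 2(51.1) = 102.2
Total out = 188.1 lbmol/h; y_C = 12.47 / 188.1 = 0.06628.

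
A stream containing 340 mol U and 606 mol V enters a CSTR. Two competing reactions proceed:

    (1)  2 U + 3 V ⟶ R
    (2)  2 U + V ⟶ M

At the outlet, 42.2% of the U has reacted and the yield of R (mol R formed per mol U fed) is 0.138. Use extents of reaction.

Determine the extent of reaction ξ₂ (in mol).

Yield of R: 1ξ₁ / 340 = 0.138 → ξ₁ = 46.92 mol.
Conversion of U: 2ξ₁ + 2ξ₂ = 0.422 × 340 = 143.5 → ξ₂ = 24.82 mol.
Outlet amounts (n = n₀ + Σ ν·ξ):
  U: 340 − 2(46.92) − 2(24.82) = 196.5
  V: 606 − 3(46.92) − 1(24.82) = 440.4
  R: 0 + 1(46.92) = 46.92
  M: 0 + 1(24.82) = 24.82

ξ₂ = 24.8 mol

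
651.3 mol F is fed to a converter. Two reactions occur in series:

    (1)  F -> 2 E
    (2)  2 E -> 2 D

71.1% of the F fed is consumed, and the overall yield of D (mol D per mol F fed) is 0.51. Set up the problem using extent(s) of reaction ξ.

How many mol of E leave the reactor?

Conversion of F: F consumed = 1ξ₁ = 0.711 × 651.3 → ξ₁ = 463.1 mol.
Yield of D: 2ξ₂ / 651.3 = 0.51 → ξ₂ = 166.1 mol.
Outlet amounts (n = n₀ + Σ ν·ξ):
  F: 651.3 − 1(463.1) = 188.2
  E: 0 + 2(463.1) − 2(166.1) = 594
  D: 0 + 2(166.1) = 332.2

594 mol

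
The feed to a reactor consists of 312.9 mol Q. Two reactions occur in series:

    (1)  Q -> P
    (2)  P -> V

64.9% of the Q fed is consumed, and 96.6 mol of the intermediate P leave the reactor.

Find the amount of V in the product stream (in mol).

106 mol

Conversion of Q: Q consumed = 1ξ₁ = 0.649 × 312.9 → ξ₁ = 203.1 mol.
P balance: n_P = 0 + 1ξ₁ − 1ξ₂ = 96.6 → ξ₂ = (1·203.1 − 96.6)/1 = 106.5 mol.
Outlet amounts (n = n₀ + Σ ν·ξ):
  Q: 312.9 − 1(203.1) = 109.8
  P: 0 + 1(203.1) − 1(106.5) = 96.6
  V: 0 + 1(106.5) = 106.5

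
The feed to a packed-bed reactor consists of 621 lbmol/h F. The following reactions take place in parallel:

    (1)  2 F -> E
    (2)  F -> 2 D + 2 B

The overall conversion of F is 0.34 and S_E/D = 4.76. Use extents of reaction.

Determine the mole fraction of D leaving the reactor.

Conversion of F: F consumed = 0.34 × 621 = 211.1 lbmol/h = 2ξ₁ + 1ξ₂.
Selectivity: 1ξ₁ / (2ξ₂) = 4.76 → ξ₁ = 9.52 ξ₂.
Substitute: (2·9.52 + 1) ξ₂ = 211.1 → ξ₂ = 10.54 lbmol/h, ξ₁ = 100.3 lbmol/h.
Outlet amounts (n = n₀ + Σ ν·ξ):
  F: 621 − 2(100.3) − 1(10.54) = 409.9
  E: 0 + 1(100.3) = 100.3
  D: 0 + 2(10.54) = 21.07
  B: 0 + 2(10.54) = 21.07
Total out = 552.3 lbmol/h; y_D = 21.07 / 552.3 = 0.03815.

0.0382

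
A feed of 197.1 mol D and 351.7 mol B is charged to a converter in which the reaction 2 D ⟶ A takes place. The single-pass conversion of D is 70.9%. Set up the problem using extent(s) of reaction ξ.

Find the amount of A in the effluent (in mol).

69.9 mol

D reacted = 0.709 × 197.1 = 139.7 mol; ν_D = −2, so ξ = 139.7/2 = 69.87 mol.
Outlet amounts (n = n₀ + ν ξ):
  D: 197.1 − 2(69.87) = 57.36
  A: 0 + 1(69.87) = 69.87
  B: 351.7 (inert)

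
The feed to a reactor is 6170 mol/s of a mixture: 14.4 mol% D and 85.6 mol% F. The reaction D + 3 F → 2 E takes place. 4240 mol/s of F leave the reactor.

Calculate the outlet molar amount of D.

For F: n = n₀ − 3ξ → 4240 = 5282 − 3ξ, giving ξ = 347.2 mol/s.
Outlet amounts (n = n₀ + ν ξ):
  D: 888.5 − 1(347.2) = 541.3
  F: 5282 − 3(347.2) = 4240
  E: 0 + 2(347.2) = 694.3

541 mol/s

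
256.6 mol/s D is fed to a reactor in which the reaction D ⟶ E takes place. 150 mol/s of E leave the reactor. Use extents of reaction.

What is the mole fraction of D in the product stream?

For E: n = n₀ + 1ξ → 150 = 0 + 1ξ, giving ξ = 150 mol/s.
Outlet amounts (n = n₀ + ν ξ):
  D: 256.6 − 1(150) = 106.6
  E: 0 + 1(150) = 150
Total out = 256.6 mol/s; y_D = 106.6 / 256.6 = 0.4154.

0.415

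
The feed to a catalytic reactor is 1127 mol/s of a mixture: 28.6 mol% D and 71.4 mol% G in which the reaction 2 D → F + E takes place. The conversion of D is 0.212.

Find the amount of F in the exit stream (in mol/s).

34.2 mol/s

D reacted = 0.212 × 322.3 = 68.33 mol/s; ν_D = −2, so ξ = 68.33/2 = 34.17 mol/s.
Outlet amounts (n = n₀ + ν ξ):
  D: 322.3 − 2(34.17) = 254
  F: 0 + 1(34.17) = 34.17
  E: 0 + 1(34.17) = 34.17
  G: 804.7 (inert)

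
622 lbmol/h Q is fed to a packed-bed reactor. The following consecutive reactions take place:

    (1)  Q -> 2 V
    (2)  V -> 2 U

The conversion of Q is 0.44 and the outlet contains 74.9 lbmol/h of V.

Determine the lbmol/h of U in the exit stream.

Conversion of Q: Q consumed = 1ξ₁ = 0.44 × 622 → ξ₁ = 273.7 lbmol/h.
V balance: n_V = 0 + 2ξ₁ − 1ξ₂ = 74.9 → ξ₂ = (2·273.7 − 74.9)/1 = 472.5 lbmol/h.
Outlet amounts (n = n₀ + Σ ν·ξ):
  Q: 622 − 1(273.7) = 348.3
  V: 0 + 2(273.7) − 1(472.5) = 74.9
  U: 0 + 2(472.5) = 944.9

945 lbmol/h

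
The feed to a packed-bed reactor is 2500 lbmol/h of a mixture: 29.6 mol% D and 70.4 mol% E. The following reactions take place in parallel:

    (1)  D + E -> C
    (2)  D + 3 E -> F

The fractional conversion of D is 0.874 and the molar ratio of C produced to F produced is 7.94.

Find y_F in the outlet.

Conversion of D: D consumed = 0.874 × 740 = 646.8 lbmol/h = 1ξ₁ + 1ξ₂.
Selectivity: 1ξ₁ / (1ξ₂) = 7.94 → ξ₁ = 7.94 ξ₂.
Substitute: (1·7.94 + 1) ξ₂ = 646.8 → ξ₂ = 72.34 lbmol/h, ξ₁ = 574.4 lbmol/h.
Outlet amounts (n = n₀ + Σ ν·ξ):
  D: 740 − 1(574.4) − 1(72.34) = 93.24
  E: 1760 − 1(574.4) − 3(72.34) = 968.6
  C: 0 + 1(574.4) = 574.4
  F: 0 + 1(72.34) = 72.34
Total out = 1709 lbmol/h; y_F = 72.34 / 1709 = 0.04234.

0.0423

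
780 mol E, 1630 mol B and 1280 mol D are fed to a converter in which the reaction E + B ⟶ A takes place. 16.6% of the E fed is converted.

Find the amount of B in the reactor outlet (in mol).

1500 mol

E reacted = 0.166 × 780 = 129.5 mol; ν_E = −1, so ξ = 129.5/1 = 129.5 mol.
Outlet amounts (n = n₀ + ν ξ):
  E: 780 − 1(129.5) = 650.5
  B: 1630 − 1(129.5) = 1501
  A: 0 + 1(129.5) = 129.5
  D: 1280 (inert)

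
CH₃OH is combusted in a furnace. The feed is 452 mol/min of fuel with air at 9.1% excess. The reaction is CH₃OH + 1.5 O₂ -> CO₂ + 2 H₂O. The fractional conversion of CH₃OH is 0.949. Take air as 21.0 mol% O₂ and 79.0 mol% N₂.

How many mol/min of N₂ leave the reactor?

Stoichiometric O₂ = 1.5 × 452 = 678 mol/min; O₂ fed = 678 × 1.091 = 739.7 mol/min.
N₂ fed = 739.7 × 79/21 = 2783 mol/min.
Fuel reacted = 0.949 × 452 → ξ = 428.9 mol/min.
Outlet (n = n₀ + ν ξ):
  CH₃OH: 452 − 1(428.9) = 23.05
  O₂: 739.7 − 1.5(428.9) = 96.28
  N₂: 2783 (inert)
  CO₂: 0 + 1(428.9) = 428.9
  H₂O: 0 + 2(428.9) = 857.9

2780 mol/min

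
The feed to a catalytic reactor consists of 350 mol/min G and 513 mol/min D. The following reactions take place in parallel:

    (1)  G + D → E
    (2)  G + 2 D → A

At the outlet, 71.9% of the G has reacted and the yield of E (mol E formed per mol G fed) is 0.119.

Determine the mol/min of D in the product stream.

51.4 mol/min

Yield of E: 1ξ₁ / 350 = 0.119 → ξ₁ = 41.65 mol/min.
Conversion of G: 1ξ₁ + 1ξ₂ = 0.719 × 350 = 251.6 → ξ₂ = 210 mol/min.
Outlet amounts (n = n₀ + Σ ν·ξ):
  G: 350 − 1(41.65) − 1(210) = 98.35
  D: 513 − 1(41.65) − 2(210) = 51.35
  E: 0 + 1(41.65) = 41.65
  A: 0 + 1(210) = 210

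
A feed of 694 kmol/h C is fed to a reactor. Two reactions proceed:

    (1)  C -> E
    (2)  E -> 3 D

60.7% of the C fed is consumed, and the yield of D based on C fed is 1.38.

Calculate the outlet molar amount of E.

Conversion of C: C consumed = 1ξ₁ = 0.607 × 694 → ξ₁ = 421.3 kmol/h.
Yield of D: 3ξ₂ / 694 = 1.38 → ξ₂ = 319.2 kmol/h.
Outlet amounts (n = n₀ + Σ ν·ξ):
  C: 694 − 1(421.3) = 272.7
  E: 0 + 1(421.3) − 1(319.2) = 102
  D: 0 + 3(319.2) = 957.7

102 kmol/h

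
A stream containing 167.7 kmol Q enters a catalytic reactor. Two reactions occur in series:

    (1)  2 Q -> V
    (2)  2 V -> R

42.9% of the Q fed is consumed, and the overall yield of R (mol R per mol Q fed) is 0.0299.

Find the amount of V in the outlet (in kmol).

Conversion of Q: Q consumed = 2ξ₁ = 0.429 × 167.7 → ξ₁ = 35.97 kmol.
Yield of R: 1ξ₂ / 167.7 = 0.0299 → ξ₂ = 5.014 kmol.
Outlet amounts (n = n₀ + Σ ν·ξ):
  Q: 167.7 − 2(35.97) = 95.76
  V: 0 + 1(35.97) − 2(5.014) = 25.94
  R: 0 + 1(5.014) = 5.014

25.9 kmol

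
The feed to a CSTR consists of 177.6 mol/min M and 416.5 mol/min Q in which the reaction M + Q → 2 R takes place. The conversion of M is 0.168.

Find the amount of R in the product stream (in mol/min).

59.7 mol/min

M reacted = 0.168 × 177.6 = 29.84 mol/min; ν_M = −1, so ξ = 29.84/1 = 29.84 mol/min.
Outlet amounts (n = n₀ + ν ξ):
  M: 177.6 − 1(29.84) = 147.8
  Q: 416.5 − 1(29.84) = 386.7
  R: 0 + 2(29.84) = 59.67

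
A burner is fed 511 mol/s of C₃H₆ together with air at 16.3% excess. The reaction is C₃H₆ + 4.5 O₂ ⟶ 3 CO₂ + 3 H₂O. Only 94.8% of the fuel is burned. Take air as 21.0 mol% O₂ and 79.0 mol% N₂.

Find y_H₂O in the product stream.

0.108

Stoichiometric O₂ = 4.5 × 511 = 2300 mol/s; O₂ fed = 2300 × 1.163 = 2674 mol/s.
N₂ fed = 2674 × 79/21 = 10060 mol/s.
Fuel reacted = 0.948 × 511 → ξ = 484.4 mol/s.
Outlet (n = n₀ + ν ξ):
  C₃H₆: 511 − 1(484.4) = 26.57
  O₂: 2674 − 4.5(484.4) = 494.4
  N₂: 10060 (inert)
  CO₂: 0 + 3(484.4) = 1453
  H₂O: 0 + 3(484.4) = 1453
Total out = 13490 mol/s; y_H₂O = 1453 / 13490 = 0.1077.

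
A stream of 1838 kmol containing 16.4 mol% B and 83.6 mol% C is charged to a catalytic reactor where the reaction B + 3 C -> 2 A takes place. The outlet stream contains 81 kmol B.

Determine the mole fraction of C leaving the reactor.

0.626

For B: n = n₀ − 1ξ → 81 = 301.4 − 1ξ, giving ξ = 220.4 kmol.
Outlet amounts (n = n₀ + ν ξ):
  B: 301.4 − 1(220.4) = 81
  C: 1537 − 3(220.4) = 875.3
  A: 0 + 2(220.4) = 440.9
Total out = 1397 kmol; y_C = 875.3 / 1397 = 0.6265.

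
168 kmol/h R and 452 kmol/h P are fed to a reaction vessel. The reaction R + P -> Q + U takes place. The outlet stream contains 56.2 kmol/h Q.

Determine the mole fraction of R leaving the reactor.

For Q: n = n₀ + 1ξ → 56.2 = 0 + 1ξ, giving ξ = 56.2 kmol/h.
Outlet amounts (n = n₀ + ν ξ):
  R: 168 − 1(56.2) = 111.8
  P: 452 − 1(56.2) = 395.8
  Q: 0 + 1(56.2) = 56.2
  U: 0 + 1(56.2) = 56.2
Total out = 620 kmol/h; y_R = 111.8 / 620 = 0.1803.

0.18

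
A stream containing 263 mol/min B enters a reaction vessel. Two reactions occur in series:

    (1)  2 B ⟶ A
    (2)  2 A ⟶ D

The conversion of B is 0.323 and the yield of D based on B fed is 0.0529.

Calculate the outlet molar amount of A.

Conversion of B: B consumed = 2ξ₁ = 0.323 × 263 → ξ₁ = 42.47 mol/min.
Yield of D: 1ξ₂ / 263 = 0.0529 → ξ₂ = 13.91 mol/min.
Outlet amounts (n = n₀ + Σ ν·ξ):
  B: 263 − 2(42.47) = 178.1
  A: 0 + 1(42.47) − 2(13.91) = 14.65
  D: 0 + 1(13.91) = 13.91

14.6 mol/min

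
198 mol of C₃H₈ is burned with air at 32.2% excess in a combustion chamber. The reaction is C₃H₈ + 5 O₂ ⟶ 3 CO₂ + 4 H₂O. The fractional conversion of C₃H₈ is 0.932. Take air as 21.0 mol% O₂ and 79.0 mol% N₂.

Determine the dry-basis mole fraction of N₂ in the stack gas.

0.838

Stoichiometric O₂ = 5 × 198 = 990 mol; O₂ fed = 990 × 1.322 = 1309 mol.
N₂ fed = 1309 × 79/21 = 4924 mol.
Fuel reacted = 0.932 × 198 → ξ = 184.5 mol.
Outlet (n = n₀ + ν ξ):
  C₃H₈: 198 − 1(184.5) = 13.46
  O₂: 1309 − 5(184.5) = 386.1
  N₂: 4924 (inert)
  CO₂: 0 + 3(184.5) = 553.6
  H₂O: 0 + 4(184.5) = 738.1
Dry total = 5877 mol; y_N₂ (dry) = 4924 / 5877 = 0.8378.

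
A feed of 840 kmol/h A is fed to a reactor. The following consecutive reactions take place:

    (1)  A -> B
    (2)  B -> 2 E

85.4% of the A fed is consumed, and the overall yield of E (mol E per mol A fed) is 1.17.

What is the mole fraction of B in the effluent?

0.17

Conversion of A: A consumed = 1ξ₁ = 0.854 × 840 → ξ₁ = 717.4 kmol/h.
Yield of E: 2ξ₂ / 840 = 1.17 → ξ₂ = 491.4 kmol/h.
Outlet amounts (n = n₀ + Σ ν·ξ):
  A: 840 − 1(717.4) = 122.6
  B: 0 + 1(717.4) − 1(491.4) = 226
  E: 0 + 2(491.4) = 982.8
Total out = 1331 kmol/h; y_B = 226 / 1331 = 0.1697.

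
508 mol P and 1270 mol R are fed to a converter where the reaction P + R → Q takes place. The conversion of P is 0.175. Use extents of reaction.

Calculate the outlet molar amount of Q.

88.9 mol

P reacted = 0.175 × 508 = 88.9 mol; ν_P = −1, so ξ = 88.9/1 = 88.9 mol.
Outlet amounts (n = n₀ + ν ξ):
  P: 508 − 1(88.9) = 419.1
  R: 1270 − 1(88.9) = 1181
  Q: 0 + 1(88.9) = 88.9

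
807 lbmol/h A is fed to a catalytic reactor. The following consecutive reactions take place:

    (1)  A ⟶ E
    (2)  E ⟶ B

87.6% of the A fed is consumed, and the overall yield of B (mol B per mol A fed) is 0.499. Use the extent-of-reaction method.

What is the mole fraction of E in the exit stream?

Conversion of A: A consumed = 1ξ₁ = 0.876 × 807 → ξ₁ = 706.9 lbmol/h.
Yield of B: 1ξ₂ / 807 = 0.499 → ξ₂ = 402.7 lbmol/h.
Outlet amounts (n = n₀ + Σ ν·ξ):
  A: 807 − 1(706.9) = 100.1
  E: 0 + 1(706.9) − 1(402.7) = 304.2
  B: 0 + 1(402.7) = 402.7
Total out = 807 lbmol/h; y_E = 304.2 / 807 = 0.377.

0.377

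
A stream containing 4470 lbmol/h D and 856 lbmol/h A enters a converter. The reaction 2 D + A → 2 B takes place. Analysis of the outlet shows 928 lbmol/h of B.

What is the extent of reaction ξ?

For B: n = n₀ + 2ξ → 928 = 0 + 2ξ, giving ξ = 464 lbmol/h.
Outlet amounts (n = n₀ + ν ξ):
  D: 4470 − 2(464) = 3542
  A: 856 − 1(464) = 392
  B: 0 + 2(464) = 928

ξ = 464 lbmol/h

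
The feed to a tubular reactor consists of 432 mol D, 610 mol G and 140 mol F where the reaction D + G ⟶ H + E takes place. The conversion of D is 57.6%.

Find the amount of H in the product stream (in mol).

D reacted = 0.576 × 432 = 248.8 mol; ν_D = −1, so ξ = 248.8/1 = 248.8 mol.
Outlet amounts (n = n₀ + ν ξ):
  D: 432 − 1(248.8) = 183.2
  G: 610 − 1(248.8) = 361.2
  H: 0 + 1(248.8) = 248.8
  E: 0 + 1(248.8) = 248.8
  F: 140 (inert)

249 mol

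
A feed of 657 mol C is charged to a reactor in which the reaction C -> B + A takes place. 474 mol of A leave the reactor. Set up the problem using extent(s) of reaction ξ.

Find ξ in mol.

ξ = 474 mol

For A: n = n₀ + 1ξ → 474 = 0 + 1ξ, giving ξ = 474 mol.
Outlet amounts (n = n₀ + ν ξ):
  C: 657 − 1(474) = 183
  B: 0 + 1(474) = 474
  A: 0 + 1(474) = 474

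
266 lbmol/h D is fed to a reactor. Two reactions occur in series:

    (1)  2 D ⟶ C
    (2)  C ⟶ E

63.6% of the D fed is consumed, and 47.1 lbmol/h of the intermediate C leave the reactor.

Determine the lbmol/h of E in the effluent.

Conversion of D: D consumed = 2ξ₁ = 0.636 × 266 → ξ₁ = 84.59 lbmol/h.
C balance: n_C = 0 + 1ξ₁ − 1ξ₂ = 47.1 → ξ₂ = (1·84.59 − 47.1)/1 = 37.49 lbmol/h.
Outlet amounts (n = n₀ + Σ ν·ξ):
  D: 266 − 2(84.59) = 96.82
  C: 0 + 1(84.59) − 1(37.49) = 47.1
  E: 0 + 1(37.49) = 37.49

37.5 lbmol/h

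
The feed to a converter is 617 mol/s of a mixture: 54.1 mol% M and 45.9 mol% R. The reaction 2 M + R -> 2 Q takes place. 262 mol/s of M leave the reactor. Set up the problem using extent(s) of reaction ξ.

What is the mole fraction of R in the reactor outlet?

0.426

For M: n = n₀ − 2ξ → 262 = 333.8 − 2ξ, giving ξ = 35.9 mol/s.
Outlet amounts (n = n₀ + ν ξ):
  M: 333.8 − 2(35.9) = 262
  R: 283.2 − 1(35.9) = 247.3
  Q: 0 + 2(35.9) = 71.8
Total out = 581.1 mol/s; y_R = 247.3 / 581.1 = 0.4256.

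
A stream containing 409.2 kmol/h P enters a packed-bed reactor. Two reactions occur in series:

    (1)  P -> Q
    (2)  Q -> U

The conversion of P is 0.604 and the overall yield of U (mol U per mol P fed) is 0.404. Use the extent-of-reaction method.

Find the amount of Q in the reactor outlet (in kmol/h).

81.8 kmol/h

Conversion of P: P consumed = 1ξ₁ = 0.604 × 409.2 → ξ₁ = 247.2 kmol/h.
Yield of U: 1ξ₂ / 409.2 = 0.404 → ξ₂ = 165.3 kmol/h.
Outlet amounts (n = n₀ + Σ ν·ξ):
  P: 409.2 − 1(247.2) = 162
  Q: 0 + 1(247.2) − 1(165.3) = 81.84
  U: 0 + 1(165.3) = 165.3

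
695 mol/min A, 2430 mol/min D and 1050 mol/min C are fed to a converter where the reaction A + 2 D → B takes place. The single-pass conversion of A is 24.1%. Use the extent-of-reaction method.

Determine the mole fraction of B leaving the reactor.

0.0436

A reacted = 0.241 × 695 = 167.5 mol/min; ν_A = −1, so ξ = 167.5/1 = 167.5 mol/min.
Outlet amounts (n = n₀ + ν ξ):
  A: 695 − 1(167.5) = 527.5
  D: 2430 − 2(167.5) = 2095
  B: 0 + 1(167.5) = 167.5
  C: 1050 (inert)
Total out = 3840 mol/min; y_B = 167.5 / 3840 = 0.04362.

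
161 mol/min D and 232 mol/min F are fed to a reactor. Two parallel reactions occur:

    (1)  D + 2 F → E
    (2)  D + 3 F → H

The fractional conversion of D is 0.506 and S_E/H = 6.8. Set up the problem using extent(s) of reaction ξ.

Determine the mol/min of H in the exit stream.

10.4 mol/min

Conversion of D: D consumed = 0.506 × 161 = 81.47 mol/min = 1ξ₁ + 1ξ₂.
Selectivity: 1ξ₁ / (1ξ₂) = 6.8 → ξ₁ = 6.8 ξ₂.
Substitute: (1·6.8 + 1) ξ₂ = 81.47 → ξ₂ = 10.44 mol/min, ξ₁ = 71.02 mol/min.
Outlet amounts (n = n₀ + Σ ν·ξ):
  D: 161 − 1(71.02) − 1(10.44) = 79.53
  F: 232 − 2(71.02) − 3(10.44) = 58.62
  E: 0 + 1(71.02) = 71.02
  H: 0 + 1(10.44) = 10.44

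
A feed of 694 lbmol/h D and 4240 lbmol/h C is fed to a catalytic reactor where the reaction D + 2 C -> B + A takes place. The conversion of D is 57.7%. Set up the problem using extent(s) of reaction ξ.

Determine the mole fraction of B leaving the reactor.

0.0883

D reacted = 0.577 × 694 = 400.4 lbmol/h; ν_D = −1, so ξ = 400.4/1 = 400.4 lbmol/h.
Outlet amounts (n = n₀ + ν ξ):
  D: 694 − 1(400.4) = 293.6
  C: 4240 − 2(400.4) = 3439
  B: 0 + 1(400.4) = 400.4
  A: 0 + 1(400.4) = 400.4
Total out = 4534 lbmol/h; y_B = 400.4 / 4534 = 0.08833.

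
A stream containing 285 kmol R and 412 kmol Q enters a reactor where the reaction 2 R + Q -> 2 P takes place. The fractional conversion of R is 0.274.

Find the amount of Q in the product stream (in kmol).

R reacted = 0.274 × 285 = 78.09 kmol; ν_R = −2, so ξ = 78.09/2 = 39.05 kmol.
Outlet amounts (n = n₀ + ν ξ):
  R: 285 − 2(39.05) = 206.9
  Q: 412 − 1(39.05) = 373
  P: 0 + 2(39.05) = 78.09

373 kmol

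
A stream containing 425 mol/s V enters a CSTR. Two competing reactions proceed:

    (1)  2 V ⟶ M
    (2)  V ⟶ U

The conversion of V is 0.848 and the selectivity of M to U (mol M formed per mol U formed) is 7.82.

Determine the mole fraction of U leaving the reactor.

Conversion of V: V consumed = 0.848 × 425 = 360.4 mol/s = 2ξ₁ + 1ξ₂.
Selectivity: 1ξ₁ / (1ξ₂) = 7.82 → ξ₁ = 7.82 ξ₂.
Substitute: (2·7.82 + 1) ξ₂ = 360.4 → ξ₂ = 21.66 mol/s, ξ₁ = 169.4 mol/s.
Outlet amounts (n = n₀ + Σ ν·ξ):
  V: 425 − 2(169.4) − 1(21.66) = 64.6
  M: 0 + 1(169.4) = 169.4
  U: 0 + 1(21.66) = 21.66
Total out = 255.6 mol/s; y_U = 21.66 / 255.6 = 0.08473.

0.0847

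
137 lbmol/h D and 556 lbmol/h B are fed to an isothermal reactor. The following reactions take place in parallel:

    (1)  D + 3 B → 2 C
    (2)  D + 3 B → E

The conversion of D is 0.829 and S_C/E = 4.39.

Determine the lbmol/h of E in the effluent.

35.5 lbmol/h

Conversion of D: D consumed = 0.829 × 137 = 113.6 lbmol/h = 1ξ₁ + 1ξ₂.
Selectivity: 2ξ₁ / (1ξ₂) = 4.39 → ξ₁ = 2.195 ξ₂.
Substitute: (1·2.195 + 1) ξ₂ = 113.6 → ξ₂ = 35.55 lbmol/h, ξ₁ = 78.03 lbmol/h.
Outlet amounts (n = n₀ + Σ ν·ξ):
  D: 137 − 1(78.03) − 1(35.55) = 23.43
  B: 556 − 3(78.03) − 3(35.55) = 215.3
  C: 0 + 2(78.03) = 156.1
  E: 0 + 1(35.55) = 35.55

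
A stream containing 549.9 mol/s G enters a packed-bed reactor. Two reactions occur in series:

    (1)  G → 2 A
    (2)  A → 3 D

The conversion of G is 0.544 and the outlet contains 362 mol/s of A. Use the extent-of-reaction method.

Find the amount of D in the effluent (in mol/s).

Conversion of G: G consumed = 1ξ₁ = 0.544 × 549.9 → ξ₁ = 299.1 mol/s.
A balance: n_A = 0 + 2ξ₁ − 1ξ₂ = 362 → ξ₂ = (2·299.1 − 362)/1 = 236.3 mol/s.
Outlet amounts (n = n₀ + Σ ν·ξ):
  G: 549.9 − 1(299.1) = 250.8
  A: 0 + 2(299.1) − 1(236.3) = 362
  D: 0 + 3(236.3) = 708.9

709 mol/s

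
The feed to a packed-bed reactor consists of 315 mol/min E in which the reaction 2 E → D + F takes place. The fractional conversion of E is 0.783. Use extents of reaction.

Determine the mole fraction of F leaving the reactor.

E reacted = 0.783 × 315 = 246.6 mol/min; ν_E = −2, so ξ = 246.6/2 = 123.3 mol/min.
Outlet amounts (n = n₀ + ν ξ):
  E: 315 − 2(123.3) = 68.35
  D: 0 + 1(123.3) = 123.3
  F: 0 + 1(123.3) = 123.3
Total out = 315 mol/min; y_F = 123.3 / 315 = 0.3915.

0.392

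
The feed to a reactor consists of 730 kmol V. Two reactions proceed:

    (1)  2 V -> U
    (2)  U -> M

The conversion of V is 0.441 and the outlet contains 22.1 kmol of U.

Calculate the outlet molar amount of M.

Conversion of V: V consumed = 2ξ₁ = 0.441 × 730 → ξ₁ = 161 kmol.
U balance: n_U = 0 + 1ξ₁ − 1ξ₂ = 22.1 → ξ₂ = (1·161 − 22.1)/1 = 138.9 kmol.
Outlet amounts (n = n₀ + Σ ν·ξ):
  V: 730 − 2(161) = 408.1
  U: 0 + 1(161) − 1(138.9) = 22.1
  M: 0 + 1(138.9) = 138.9

139 kmol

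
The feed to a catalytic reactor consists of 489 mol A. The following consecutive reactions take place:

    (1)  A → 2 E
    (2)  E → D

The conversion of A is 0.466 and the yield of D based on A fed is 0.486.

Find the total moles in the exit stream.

717 mol

Conversion of A: A consumed = 1ξ₁ = 0.466 × 489 → ξ₁ = 227.9 mol.
Yield of D: 1ξ₂ / 489 = 0.486 → ξ₂ = 237.7 mol.
Outlet amounts (n = n₀ + Σ ν·ξ):
  A: 489 − 1(227.9) = 261.1
  E: 0 + 2(227.9) − 1(237.7) = 218.1
  D: 0 + 1(237.7) = 237.7
Total out = 261.1 + 218.1 + 237.7 = 716.9 mol.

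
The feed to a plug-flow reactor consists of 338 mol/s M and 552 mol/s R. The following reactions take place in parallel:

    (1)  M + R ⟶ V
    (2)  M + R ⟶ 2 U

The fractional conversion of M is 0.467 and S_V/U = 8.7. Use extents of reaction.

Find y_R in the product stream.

Conversion of M: M consumed = 0.467 × 338 = 157.8 mol/s = 1ξ₁ + 1ξ₂.
Selectivity: 1ξ₁ / (2ξ₂) = 8.7 → ξ₁ = 17.4 ξ₂.
Substitute: (1·17.4 + 1) ξ₂ = 157.8 → ξ₂ = 8.579 mol/s, ξ₁ = 149.3 mol/s.
Outlet amounts (n = n₀ + Σ ν·ξ):
  M: 338 − 1(149.3) − 1(8.579) = 180.2
  R: 552 − 1(149.3) − 1(8.579) = 394.2
  V: 0 + 1(149.3) = 149.3
  U: 0 + 2(8.579) = 17.16
Total out = 740.7 mol/s; y_R = 394.2 / 740.7 = 0.5321.

0.532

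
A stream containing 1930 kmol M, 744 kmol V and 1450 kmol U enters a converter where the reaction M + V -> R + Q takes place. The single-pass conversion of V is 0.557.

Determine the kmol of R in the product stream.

V reacted = 0.557 × 744 = 414.4 kmol; ν_V = −1, so ξ = 414.4/1 = 414.4 kmol.
Outlet amounts (n = n₀ + ν ξ):
  M: 1930 − 1(414.4) = 1516
  V: 744 − 1(414.4) = 329.6
  R: 0 + 1(414.4) = 414.4
  Q: 0 + 1(414.4) = 414.4
  U: 1450 (inert)

414 kmol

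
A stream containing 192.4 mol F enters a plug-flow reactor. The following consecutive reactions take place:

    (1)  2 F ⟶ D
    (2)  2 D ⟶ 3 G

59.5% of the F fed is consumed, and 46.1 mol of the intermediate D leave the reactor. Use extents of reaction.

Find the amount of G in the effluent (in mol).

Conversion of F: F consumed = 2ξ₁ = 0.595 × 192.4 → ξ₁ = 57.24 mol.
D balance: n_D = 0 + 1ξ₁ − 2ξ₂ = 46.1 → ξ₂ = (1·57.24 − 46.1)/2 = 5.569 mol.
Outlet amounts (n = n₀ + Σ ν·ξ):
  F: 192.4 − 2(57.24) = 77.92
  D: 0 + 1(57.24) − 2(5.569) = 46.1
  G: 0 + 3(5.569) = 16.71

16.7 mol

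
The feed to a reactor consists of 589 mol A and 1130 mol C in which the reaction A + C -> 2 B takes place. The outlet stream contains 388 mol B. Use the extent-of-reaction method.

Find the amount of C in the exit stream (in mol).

For B: n = n₀ + 2ξ → 388 = 0 + 2ξ, giving ξ = 194 mol.
Outlet amounts (n = n₀ + ν ξ):
  A: 589 − 1(194) = 395
  C: 1130 − 1(194) = 936
  B: 0 + 2(194) = 388

936 mol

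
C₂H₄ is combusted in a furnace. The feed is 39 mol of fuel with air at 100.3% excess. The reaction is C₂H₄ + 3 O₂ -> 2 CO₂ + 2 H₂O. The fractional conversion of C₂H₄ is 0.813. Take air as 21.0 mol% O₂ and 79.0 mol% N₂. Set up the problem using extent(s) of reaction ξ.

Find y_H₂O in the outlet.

0.0549

Stoichiometric O₂ = 3 × 39 = 117 mol; O₂ fed = 117 × 2.003 = 234.4 mol.
N₂ fed = 234.4 × 79/21 = 881.6 mol.
Fuel reacted = 0.813 × 39 → ξ = 31.71 mol.
Outlet (n = n₀ + ν ξ):
  C₂H₄: 39 − 1(31.71) = 7.293
  O₂: 234.4 − 3(31.71) = 139.2
  N₂: 881.6 (inert)
  CO₂: 0 + 2(31.71) = 63.41
  H₂O: 0 + 2(31.71) = 63.41
Total out = 1155 mol; y_H₂O = 63.41 / 1155 = 0.05491.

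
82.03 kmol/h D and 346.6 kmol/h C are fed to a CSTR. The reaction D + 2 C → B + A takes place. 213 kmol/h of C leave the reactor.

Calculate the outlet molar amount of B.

For C: n = n₀ − 2ξ → 213 = 346.6 − 2ξ, giving ξ = 66.8 kmol/h.
Outlet amounts (n = n₀ + ν ξ):
  D: 82.03 − 1(66.8) = 15.23
  C: 346.6 − 2(66.8) = 213
  B: 0 + 1(66.8) = 66.8
  A: 0 + 1(66.8) = 66.8

66.8 kmol/h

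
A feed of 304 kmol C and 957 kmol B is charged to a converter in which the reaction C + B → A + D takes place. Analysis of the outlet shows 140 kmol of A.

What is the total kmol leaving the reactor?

1260 kmol

For A: n = n₀ + 1ξ → 140 = 0 + 1ξ, giving ξ = 140 kmol.
Outlet amounts (n = n₀ + ν ξ):
  C: 304 − 1(140) = 164
  B: 957 − 1(140) = 817
  A: 0 + 1(140) = 140
  D: 0 + 1(140) = 140
Total out = 164 + 817 + 140 + 140 = 1261 kmol.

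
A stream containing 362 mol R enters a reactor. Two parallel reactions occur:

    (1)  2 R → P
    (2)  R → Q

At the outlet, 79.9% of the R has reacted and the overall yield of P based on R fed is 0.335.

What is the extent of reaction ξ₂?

ξ₂ = 46.7 mol

Yield of P: 1ξ₁ / 362 = 0.335 → ξ₁ = 121.3 mol.
Conversion of R: 2ξ₁ + 1ξ₂ = 0.799 × 362 = 289.2 → ξ₂ = 46.7 mol.
Outlet amounts (n = n₀ + Σ ν·ξ):
  R: 362 − 2(121.3) − 1(46.7) = 72.76
  P: 0 + 1(121.3) = 121.3
  Q: 0 + 1(46.7) = 46.7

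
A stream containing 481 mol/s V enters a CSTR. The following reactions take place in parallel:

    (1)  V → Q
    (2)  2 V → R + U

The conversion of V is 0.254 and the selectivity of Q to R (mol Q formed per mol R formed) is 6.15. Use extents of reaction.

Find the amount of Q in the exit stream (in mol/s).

92.2 mol/s

Conversion of V: V consumed = 0.254 × 481 = 122.2 mol/s = 1ξ₁ + 2ξ₂.
Selectivity: 1ξ₁ / (1ξ₂) = 6.15 → ξ₁ = 6.15 ξ₂.
Substitute: (1·6.15 + 2) ξ₂ = 122.2 → ξ₂ = 14.99 mol/s, ξ₁ = 92.19 mol/s.
Outlet amounts (n = n₀ + Σ ν·ξ):
  V: 481 − 1(92.19) − 2(14.99) = 358.8
  Q: 0 + 1(92.19) = 92.19
  R: 0 + 1(14.99) = 14.99
  U: 0 + 1(14.99) = 14.99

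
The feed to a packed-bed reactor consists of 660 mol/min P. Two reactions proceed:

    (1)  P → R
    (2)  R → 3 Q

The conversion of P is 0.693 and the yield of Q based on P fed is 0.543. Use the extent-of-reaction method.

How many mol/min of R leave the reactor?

338 mol/min

Conversion of P: P consumed = 1ξ₁ = 0.693 × 660 → ξ₁ = 457.4 mol/min.
Yield of Q: 3ξ₂ / 660 = 0.543 → ξ₂ = 119.5 mol/min.
Outlet amounts (n = n₀ + Σ ν·ξ):
  P: 660 − 1(457.4) = 202.6
  R: 0 + 1(457.4) − 1(119.5) = 337.9
  Q: 0 + 3(119.5) = 358.4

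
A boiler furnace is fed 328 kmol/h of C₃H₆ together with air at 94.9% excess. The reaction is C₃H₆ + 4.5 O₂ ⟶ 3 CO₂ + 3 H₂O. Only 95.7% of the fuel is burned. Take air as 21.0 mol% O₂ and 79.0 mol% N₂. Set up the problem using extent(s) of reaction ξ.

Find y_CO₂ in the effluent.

Stoichiometric O₂ = 4.5 × 328 = 1476 kmol/h; O₂ fed = 1476 × 1.949 = 2877 kmol/h.
N₂ fed = 2877 × 79/21 = 10820 kmol/h.
Fuel reacted = 0.957 × 328 → ξ = 313.9 kmol/h.
Outlet (n = n₀ + ν ξ):
  C₃H₆: 328 − 1(313.9) = 14.1
  O₂: 2877 − 4.5(313.9) = 1464
  N₂: 10820 (inert)
  CO₂: 0 + 3(313.9) = 941.7
  H₂O: 0 + 3(313.9) = 941.7
Total out = 14180 kmol/h; y_CO₂ = 941.7 / 14180 = 0.06639.

0.0664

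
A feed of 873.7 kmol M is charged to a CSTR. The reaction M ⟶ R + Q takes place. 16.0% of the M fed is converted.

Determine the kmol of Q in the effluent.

140 kmol

M reacted = 0.16 × 873.7 = 139.8 kmol; ν_M = −1, so ξ = 139.8/1 = 139.8 kmol.
Outlet amounts (n = n₀ + ν ξ):
  M: 873.7 − 1(139.8) = 733.9
  R: 0 + 1(139.8) = 139.8
  Q: 0 + 1(139.8) = 139.8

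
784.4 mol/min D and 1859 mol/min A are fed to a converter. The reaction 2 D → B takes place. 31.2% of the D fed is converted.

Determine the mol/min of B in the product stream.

D reacted = 0.312 × 784.4 = 244.7 mol/min; ν_D = −2, so ξ = 244.7/2 = 122.4 mol/min.
Outlet amounts (n = n₀ + ν ξ):
  D: 784.4 − 2(122.4) = 539.7
  B: 0 + 1(122.4) = 122.4
  A: 1859 (inert)

122 mol/min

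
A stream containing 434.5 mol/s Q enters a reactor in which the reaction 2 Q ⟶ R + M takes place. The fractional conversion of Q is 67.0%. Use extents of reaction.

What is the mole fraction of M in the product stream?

Q reacted = 0.67 × 434.5 = 291.1 mol/s; ν_Q = −2, so ξ = 291.1/2 = 145.6 mol/s.
Outlet amounts (n = n₀ + ν ξ):
  Q: 434.5 − 2(145.6) = 143.4
  R: 0 + 1(145.6) = 145.6
  M: 0 + 1(145.6) = 145.6
Total out = 434.5 mol/s; y_M = 145.6 / 434.5 = 0.335.

0.335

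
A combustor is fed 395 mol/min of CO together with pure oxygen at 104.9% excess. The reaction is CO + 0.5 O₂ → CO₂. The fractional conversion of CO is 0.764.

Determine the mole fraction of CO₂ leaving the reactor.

0.465

Stoichiometric O₂ = 0.5 × 395 = 197.5 mol/min; O₂ fed = 197.5 × 2.049 = 404.7 mol/min.
Fuel reacted = 0.764 × 395 → ξ = 301.8 mol/min.
Outlet (n = n₀ + ν ξ):
  CO: 395 − 1(301.8) = 93.22
  O₂: 404.7 − 0.5(301.8) = 253.8
  CO₂: 0 + 1(301.8) = 301.8
Total out = 648.8 mol/min; y_CO₂ = 301.8 / 648.8 = 0.4651.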